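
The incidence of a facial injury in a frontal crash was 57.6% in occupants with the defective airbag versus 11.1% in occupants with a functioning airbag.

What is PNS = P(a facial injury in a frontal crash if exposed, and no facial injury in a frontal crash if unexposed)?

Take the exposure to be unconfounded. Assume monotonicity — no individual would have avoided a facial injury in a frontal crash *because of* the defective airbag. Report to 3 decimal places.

p₁ = 0.576, p₀ = 0.111.
Under exogeneity and monotonicity, PNS = p₁ − p₀.
PNS = 0.576 − 0.111 = 0.465

PNS ≈ 0.465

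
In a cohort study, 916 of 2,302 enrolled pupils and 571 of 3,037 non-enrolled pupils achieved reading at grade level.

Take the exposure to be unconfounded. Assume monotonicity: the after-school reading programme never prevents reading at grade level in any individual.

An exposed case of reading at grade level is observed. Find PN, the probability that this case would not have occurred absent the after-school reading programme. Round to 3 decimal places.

p₁ = P(outcome | exposed) = 916/2302 = 0.39791
p₀ = P(outcome | unexposed) = 571/3037 = 0.18801
Under exogeneity and monotonicity, PN = (p₁ − p₀) / p₁.
PN = (0.39791 − 0.18801) / 0.39791 = 0.2099 / 0.39791 ≈ 0.5275

PN ≈ 0.528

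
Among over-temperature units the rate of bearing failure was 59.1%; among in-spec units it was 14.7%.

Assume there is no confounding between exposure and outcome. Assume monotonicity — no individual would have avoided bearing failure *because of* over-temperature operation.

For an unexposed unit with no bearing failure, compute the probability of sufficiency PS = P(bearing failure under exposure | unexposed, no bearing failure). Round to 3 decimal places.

p₁ = 0.591, p₀ = 0.147.
Under exogeneity and monotonicity, PS = (p₁ − p₀) / (1 − p₀).
PS = (0.591 − 0.147) / (1 − 0.147) = 0.444 / 0.853 ≈ 0.5205

PS ≈ 0.521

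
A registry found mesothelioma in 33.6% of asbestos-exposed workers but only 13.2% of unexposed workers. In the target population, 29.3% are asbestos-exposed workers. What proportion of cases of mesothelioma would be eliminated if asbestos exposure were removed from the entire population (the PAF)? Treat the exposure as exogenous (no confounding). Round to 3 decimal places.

PAF ≈ 0.312

p₁ = 0.336, p₀ = 0.132.
Overall risk P(Y=1) = π·p₁ + (1−π)·p₀ = 0.293×0.336 + 0.707×0.132 = 0.19177.
Under exogeneity, PAF = [P(Y=1) − p₀] / P(Y=1).
PAF = (0.19177 − 0.132) / 0.19177 ≈ 0.3117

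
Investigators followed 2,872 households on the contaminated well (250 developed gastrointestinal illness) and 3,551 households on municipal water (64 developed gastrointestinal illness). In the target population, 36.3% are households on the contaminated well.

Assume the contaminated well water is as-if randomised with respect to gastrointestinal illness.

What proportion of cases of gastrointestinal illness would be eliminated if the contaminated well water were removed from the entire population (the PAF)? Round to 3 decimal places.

p₁ = P(outcome | exposed) = 250/2872 = 0.087047
p₀ = P(outcome | unexposed) = 64/3551 = 0.018023
Overall risk P(Y=1) = π·p₁ + (1−π)·p₀ = 0.363×0.087047 + 0.637×0.018023 = 0.043079.
Under exogeneity, PAF = [P(Y=1) − p₀] / P(Y=1).
PAF = (0.043079 − 0.018023) / 0.043079 ≈ 0.5816

PAF ≈ 0.582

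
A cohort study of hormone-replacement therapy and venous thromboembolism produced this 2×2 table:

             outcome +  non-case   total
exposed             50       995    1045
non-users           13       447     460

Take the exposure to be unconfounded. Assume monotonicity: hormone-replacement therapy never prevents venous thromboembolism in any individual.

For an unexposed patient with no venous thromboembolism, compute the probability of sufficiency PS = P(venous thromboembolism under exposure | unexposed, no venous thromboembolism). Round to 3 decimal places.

p₁ = P(outcome | exposed) = 50/1045 = 0.047847
p₀ = P(outcome | unexposed) = 13/460 = 0.028261
Under exogeneity and monotonicity, PS = (p₁ − p₀)/(1 − p₀).
PS = (0.047847 − 0.028261) / 0.97174 ≈ 0.0202

PS ≈ 0.020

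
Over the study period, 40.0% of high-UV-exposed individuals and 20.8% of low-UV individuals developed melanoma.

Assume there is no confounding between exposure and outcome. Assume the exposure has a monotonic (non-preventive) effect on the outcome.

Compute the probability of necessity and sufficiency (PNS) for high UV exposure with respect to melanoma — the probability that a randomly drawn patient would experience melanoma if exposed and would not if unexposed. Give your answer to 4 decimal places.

p₁ = 0.4, p₀ = 0.208.
Under exogeneity and monotonicity, PNS = p₁ − p₀.
PNS = 0.4 − 0.208 = 0.192

PNS ≈ 0.1920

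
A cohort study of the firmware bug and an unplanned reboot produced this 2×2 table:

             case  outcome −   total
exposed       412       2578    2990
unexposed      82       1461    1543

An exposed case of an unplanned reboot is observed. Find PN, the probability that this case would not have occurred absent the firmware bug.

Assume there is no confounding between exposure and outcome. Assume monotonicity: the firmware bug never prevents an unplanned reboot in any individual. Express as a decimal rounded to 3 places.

PN ≈ 0.614

p₁ = P(outcome | exposed) = 412/2990 = 0.13779
p₀ = P(outcome | unexposed) = 82/1543 = 0.053143
Under exogeneity and monotonicity, PN = (p₁ − p₀)/p₁.
PN = (0.13779 − 0.053143) / 0.13779 ≈ 0.6143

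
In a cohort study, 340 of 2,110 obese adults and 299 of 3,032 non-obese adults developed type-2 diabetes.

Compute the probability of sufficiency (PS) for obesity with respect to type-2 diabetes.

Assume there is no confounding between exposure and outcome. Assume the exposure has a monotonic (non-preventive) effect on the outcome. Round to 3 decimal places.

PS ≈ 0.069

p₁ = P(outcome | exposed) = 340/2110 = 0.16114
p₀ = P(outcome | unexposed) = 299/3032 = 0.098615
Under exogeneity and monotonicity, PS = (p₁ − p₀) / (1 − p₀).
PS = (0.16114 − 0.098615) / (1 − 0.098615) = 0.062523 / 0.90139 ≈ 0.0694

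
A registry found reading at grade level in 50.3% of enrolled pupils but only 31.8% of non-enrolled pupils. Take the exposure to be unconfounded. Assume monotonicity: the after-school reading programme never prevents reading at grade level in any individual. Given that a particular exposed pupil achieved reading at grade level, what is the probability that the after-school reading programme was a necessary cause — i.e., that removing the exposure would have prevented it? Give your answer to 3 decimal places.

PN ≈ 0.368

p₁ = 0.503, p₀ = 0.318.
Under exogeneity and monotonicity, PN = (p₁ − p₀) / p₁.
PN = (0.503 − 0.318) / 0.503 = 0.185 / 0.503 ≈ 0.3678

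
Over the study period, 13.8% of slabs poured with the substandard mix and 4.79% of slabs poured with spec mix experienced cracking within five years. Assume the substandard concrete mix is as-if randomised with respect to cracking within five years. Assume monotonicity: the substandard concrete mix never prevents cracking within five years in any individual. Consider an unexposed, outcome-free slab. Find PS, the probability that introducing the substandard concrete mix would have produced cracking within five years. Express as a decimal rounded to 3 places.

PS ≈ 0.095

p₁ = 0.138, p₀ = 0.0479.
Under exogeneity and monotonicity, PS = (p₁ − p₀) / (1 − p₀).
PS = (0.138 − 0.0479) / (1 − 0.0479) = 0.0901 / 0.9521 ≈ 0.0946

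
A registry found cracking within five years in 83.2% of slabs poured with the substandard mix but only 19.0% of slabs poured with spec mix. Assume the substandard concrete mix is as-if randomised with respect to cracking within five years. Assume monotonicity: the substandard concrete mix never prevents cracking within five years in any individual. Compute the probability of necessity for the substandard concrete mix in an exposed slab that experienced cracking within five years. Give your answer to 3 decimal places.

p₁ = 0.832, p₀ = 0.19.
Under exogeneity and monotonicity, PN = (p₁ − p₀) / p₁.
PN = (0.832 − 0.19) / 0.832 = 0.642 / 0.832 ≈ 0.7716

PN ≈ 0.772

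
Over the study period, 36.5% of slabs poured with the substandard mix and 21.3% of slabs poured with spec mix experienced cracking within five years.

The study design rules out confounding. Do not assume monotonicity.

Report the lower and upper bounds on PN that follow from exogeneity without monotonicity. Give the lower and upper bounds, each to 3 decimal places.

0.416 ≤ PN ≤ 1.000

p₁ = 0.365, p₀ = 0.213.
Under exogeneity alone the bounds on PN are max{0,(p₁−p₀)/p₁} ≤ PN ≤ min{1,(1−p₀)/p₁}.
  lower = (p₁ − p₀)/p₁ = 0.152 / 0.365 ≈ 0.4164
  upper = min{1, (1 − p₀)/p₁} = 0.787 / 0.365 ≈ 2.1562 → capped at 1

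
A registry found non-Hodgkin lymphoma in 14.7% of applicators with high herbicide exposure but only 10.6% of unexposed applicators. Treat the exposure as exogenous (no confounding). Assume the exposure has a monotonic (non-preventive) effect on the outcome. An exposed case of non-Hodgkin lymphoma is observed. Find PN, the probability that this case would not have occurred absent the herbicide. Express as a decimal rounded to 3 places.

PN ≈ 0.279

p₁ = 0.147, p₀ = 0.106.
Under exogeneity and monotonicity, PN = (p₁ − p₀) / p₁.
PN = (0.147 − 0.106) / 0.147 = 0.041 / 0.147 ≈ 0.2789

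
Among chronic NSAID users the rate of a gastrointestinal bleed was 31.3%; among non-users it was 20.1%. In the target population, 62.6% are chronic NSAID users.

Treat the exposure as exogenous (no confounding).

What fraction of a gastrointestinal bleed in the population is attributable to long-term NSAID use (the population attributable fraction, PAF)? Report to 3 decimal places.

PAF ≈ 0.259

p₁ = 0.313, p₀ = 0.201.
Overall risk P(Y=1) = π·p₁ + (1−π)·p₀ = 0.626×0.313 + 0.374×0.201 = 0.27111.
Under exogeneity, PAF = [P(Y=1) − p₀] / P(Y=1).
PAF = (0.27111 − 0.201) / 0.27111 ≈ 0.2586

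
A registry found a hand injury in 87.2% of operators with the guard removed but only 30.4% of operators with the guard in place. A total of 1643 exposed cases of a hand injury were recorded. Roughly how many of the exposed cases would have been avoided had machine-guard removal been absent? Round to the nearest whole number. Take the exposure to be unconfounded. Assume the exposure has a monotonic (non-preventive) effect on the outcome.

about 1070 cases

p₁ = 0.872, p₀ = 0.304.
PN = (p₁ − p₀)/p₁ = (0.872 − 0.304) / 0.872 ≈ 0.65138.
Attributable cases ≈ PN × (exposed cases) = 0.65138 × 1643 ≈ 1070.21.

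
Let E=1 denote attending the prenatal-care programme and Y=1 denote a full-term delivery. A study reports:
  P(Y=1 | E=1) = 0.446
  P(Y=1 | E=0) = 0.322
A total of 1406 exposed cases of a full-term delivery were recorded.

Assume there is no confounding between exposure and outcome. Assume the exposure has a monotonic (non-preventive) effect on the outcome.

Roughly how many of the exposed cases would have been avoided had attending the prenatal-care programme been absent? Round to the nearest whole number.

Let p₁ = 0.446, p₀ = 0.322.
PN = (p₁ − p₀)/p₁ = (0.446 − 0.322) / 0.446 ≈ 0.27803.
Attributable cases ≈ PN × (exposed cases) = 0.27803 × 1406 ≈ 390.91.

about 391 cases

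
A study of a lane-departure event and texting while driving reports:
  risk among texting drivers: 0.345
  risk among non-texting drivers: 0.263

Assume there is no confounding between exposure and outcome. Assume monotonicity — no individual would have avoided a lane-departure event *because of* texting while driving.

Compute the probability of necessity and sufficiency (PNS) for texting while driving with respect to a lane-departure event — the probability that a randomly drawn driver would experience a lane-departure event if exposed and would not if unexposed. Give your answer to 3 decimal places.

Let p₁ = 0.345, p₀ = 0.263.
Under exogeneity and monotonicity, PNS = p₁ − p₀.
PNS = 0.345 − 0.263 = 0.082

PNS ≈ 0.082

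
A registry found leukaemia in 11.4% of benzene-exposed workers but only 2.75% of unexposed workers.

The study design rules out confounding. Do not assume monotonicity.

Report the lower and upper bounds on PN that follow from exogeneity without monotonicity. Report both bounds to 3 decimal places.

0.759 ≤ PN ≤ 1.000

p₁ = 0.114, p₀ = 0.0275.
Under exogeneity alone the bounds on PN are max{0,(p₁−p₀)/p₁} ≤ PN ≤ min{1,(1−p₀)/p₁}.
  lower = (p₁ − p₀)/p₁ = 0.0865 / 0.114 ≈ 0.7588
  upper = min{1, (1 − p₀)/p₁} = 0.9725 / 0.114 ≈ 8.5307 → capped at 1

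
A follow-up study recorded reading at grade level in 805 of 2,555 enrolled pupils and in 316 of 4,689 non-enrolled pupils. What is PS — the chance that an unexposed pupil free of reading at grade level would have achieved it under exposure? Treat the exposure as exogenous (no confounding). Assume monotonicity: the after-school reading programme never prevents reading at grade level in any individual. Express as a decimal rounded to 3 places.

PS ≈ 0.266

p₁ = P(outcome | exposed) = 805/2555 = 0.31507
p₀ = P(outcome | unexposed) = 316/4689 = 0.067392
Under exogeneity and monotonicity, PS = (p₁ − p₀) / (1 − p₀).
PS = (0.31507 − 0.067392) / (1 − 0.067392) = 0.24768 / 0.93261 ≈ 0.2656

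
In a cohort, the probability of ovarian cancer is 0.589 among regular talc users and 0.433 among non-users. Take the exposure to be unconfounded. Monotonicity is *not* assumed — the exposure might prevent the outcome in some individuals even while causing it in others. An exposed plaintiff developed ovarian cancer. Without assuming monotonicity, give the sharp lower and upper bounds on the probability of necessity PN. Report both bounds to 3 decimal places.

Let p₁ = 0.589, p₀ = 0.433.
Under exogeneity alone the bounds on PN are max{0,(p₁−p₀)/p₁} ≤ PN ≤ min{1,(1−p₀)/p₁}.
  lower = (p₁ − p₀)/p₁ = 0.156 / 0.589 ≈ 0.2649
  upper = min{1, (1 − p₀)/p₁} = 0.567 / 0.589 ≈ 0.9626

0.265 ≤ PN ≤ 0.963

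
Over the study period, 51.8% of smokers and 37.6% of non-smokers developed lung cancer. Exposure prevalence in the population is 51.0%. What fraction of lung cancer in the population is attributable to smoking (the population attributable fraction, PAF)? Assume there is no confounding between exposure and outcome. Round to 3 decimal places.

p₁ = 0.518, p₀ = 0.376.
Overall risk P(Y=1) = π·p₁ + (1−π)·p₀ = 0.51×0.518 + 0.49×0.376 = 0.44842.
Under exogeneity, PAF = [P(Y=1) − p₀] / P(Y=1).
PAF = (0.44842 − 0.376) / 0.44842 ≈ 0.1615

PAF ≈ 0.162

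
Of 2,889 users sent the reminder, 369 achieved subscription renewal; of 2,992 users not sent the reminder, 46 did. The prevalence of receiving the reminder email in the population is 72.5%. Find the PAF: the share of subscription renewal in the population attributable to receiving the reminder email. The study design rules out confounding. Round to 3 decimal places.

PAF ≈ 0.841

p₁ = P(outcome | exposed) = 369/2889 = 0.12773
p₀ = P(outcome | unexposed) = 46/2992 = 0.015374
Overall risk P(Y=1) = π·p₁ + (1−π)·p₀ = 0.725×0.12773 + 0.275×0.015374 = 0.096829.
Under exogeneity, PAF = [P(Y=1) − p₀] / P(Y=1).
PAF = (0.096829 − 0.015374) / 0.096829 ≈ 0.8412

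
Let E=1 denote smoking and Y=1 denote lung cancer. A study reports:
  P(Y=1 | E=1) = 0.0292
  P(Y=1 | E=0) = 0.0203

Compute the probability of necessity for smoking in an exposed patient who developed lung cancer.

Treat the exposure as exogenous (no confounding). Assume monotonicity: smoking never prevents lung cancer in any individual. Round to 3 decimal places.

PN ≈ 0.305

Let p₁ = 0.0292, p₀ = 0.0203.
Under exogeneity and monotonicity, PN = (p₁ − p₀) / p₁.
PN = (0.0292 − 0.0203) / 0.0292 = 0.0089 / 0.0292 ≈ 0.3048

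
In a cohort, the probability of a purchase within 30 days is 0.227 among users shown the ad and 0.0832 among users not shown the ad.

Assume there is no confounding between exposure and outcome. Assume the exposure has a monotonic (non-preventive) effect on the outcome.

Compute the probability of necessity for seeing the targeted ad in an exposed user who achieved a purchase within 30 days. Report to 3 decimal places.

Let p₁ = 0.227, p₀ = 0.0832.
Under exogeneity and monotonicity, PN = (p₁ − p₀) / p₁.
PN = (0.227 − 0.0832) / 0.227 = 0.1438 / 0.227 ≈ 0.6335

PN ≈ 0.633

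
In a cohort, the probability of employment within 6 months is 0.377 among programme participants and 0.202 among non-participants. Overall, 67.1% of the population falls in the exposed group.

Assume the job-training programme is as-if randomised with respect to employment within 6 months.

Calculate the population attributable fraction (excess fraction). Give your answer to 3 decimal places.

PAF ≈ 0.368

Let p₁ = 0.377, p₀ = 0.202.
Overall risk P(Y=1) = π·p₁ + (1−π)·p₀ = 0.671×0.377 + 0.329×0.202 = 0.31943.
Under exogeneity, PAF = [P(Y=1) − p₀] / P(Y=1).
PAF = (0.31943 − 0.202) / 0.31943 ≈ 0.3676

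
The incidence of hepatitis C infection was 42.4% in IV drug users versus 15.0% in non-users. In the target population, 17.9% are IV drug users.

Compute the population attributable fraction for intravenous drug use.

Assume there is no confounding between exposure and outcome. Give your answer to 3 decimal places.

PAF ≈ 0.246

p₁ = 0.424, p₀ = 0.15.
Overall risk P(Y=1) = π·p₁ + (1−π)·p₀ = 0.179×0.424 + 0.821×0.15 = 0.19905.
Under exogeneity, PAF = [P(Y=1) − p₀] / P(Y=1).
PAF = (0.19905 − 0.15) / 0.19905 ≈ 0.2464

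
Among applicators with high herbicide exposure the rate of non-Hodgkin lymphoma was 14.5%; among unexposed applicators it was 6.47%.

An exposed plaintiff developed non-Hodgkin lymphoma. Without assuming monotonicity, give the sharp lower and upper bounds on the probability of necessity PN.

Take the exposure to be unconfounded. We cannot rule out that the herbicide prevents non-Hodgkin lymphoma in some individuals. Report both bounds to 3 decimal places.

p₁ = 0.145, p₀ = 0.0647.
Under exogeneity alone the bounds on PN are max{0,(p₁−p₀)/p₁} ≤ PN ≤ min{1,(1−p₀)/p₁}.
  lower = (p₁ − p₀)/p₁ = 0.0803 / 0.145 ≈ 0.5538
  upper = min{1, (1 − p₀)/p₁} = 0.9353 / 0.145 ≈ 6.4503 → capped at 1

0.554 ≤ PN ≤ 1.000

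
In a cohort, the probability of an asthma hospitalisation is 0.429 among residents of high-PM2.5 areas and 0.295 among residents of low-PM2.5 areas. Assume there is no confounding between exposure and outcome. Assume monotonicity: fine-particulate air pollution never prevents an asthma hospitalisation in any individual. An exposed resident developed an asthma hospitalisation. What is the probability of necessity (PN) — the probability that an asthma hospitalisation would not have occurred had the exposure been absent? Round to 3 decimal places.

PN ≈ 0.312

Let p₁ = 0.429, p₀ = 0.295.
Under exogeneity and monotonicity, PN = (p₁ − p₀) / p₁.
PN = (0.429 − 0.295) / 0.429 = 0.134 / 0.429 ≈ 0.3124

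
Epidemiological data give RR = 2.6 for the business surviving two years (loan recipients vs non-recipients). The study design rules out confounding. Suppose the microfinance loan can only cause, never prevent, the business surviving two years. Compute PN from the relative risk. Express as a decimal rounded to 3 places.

Under exogeneity and monotonicity, PN = (RR − 1) / RR = 1 − 1/RR.
PN = (2.6 − 1) / 2.6 = 1.6 / 2.6 ≈ 0.6154

PN ≈ 0.615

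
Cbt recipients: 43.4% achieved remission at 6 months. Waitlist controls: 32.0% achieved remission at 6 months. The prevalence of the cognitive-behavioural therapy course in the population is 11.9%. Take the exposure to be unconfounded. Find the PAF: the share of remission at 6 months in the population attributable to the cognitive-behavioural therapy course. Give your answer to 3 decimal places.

p₁ = 0.434, p₀ = 0.32.
Overall risk P(Y=1) = π·p₁ + (1−π)·p₀ = 0.119×0.434 + 0.881×0.32 = 0.33357.
Under exogeneity, PAF = [P(Y=1) − p₀] / P(Y=1).
PAF = (0.33357 − 0.32) / 0.33357 ≈ 0.0407

PAF ≈ 0.041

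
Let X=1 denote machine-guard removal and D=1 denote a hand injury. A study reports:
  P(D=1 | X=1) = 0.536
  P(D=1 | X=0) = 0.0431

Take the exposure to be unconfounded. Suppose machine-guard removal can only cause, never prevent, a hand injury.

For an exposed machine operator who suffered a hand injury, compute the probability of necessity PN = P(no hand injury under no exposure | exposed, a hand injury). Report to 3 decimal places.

Let p₁ = 0.536, p₀ = 0.0431.
Under exogeneity and monotonicity, PN = (p₁ − p₀) / p₁.
PN = (0.536 − 0.0431) / 0.536 = 0.4929 / 0.536 ≈ 0.9196

PN ≈ 0.920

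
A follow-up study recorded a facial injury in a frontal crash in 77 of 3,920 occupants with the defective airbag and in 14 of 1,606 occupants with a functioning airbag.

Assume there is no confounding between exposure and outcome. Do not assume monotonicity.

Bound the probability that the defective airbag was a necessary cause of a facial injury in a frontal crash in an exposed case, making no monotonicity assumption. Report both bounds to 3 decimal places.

0.556 ≤ PN ≤ 1.000

p₁ = P(outcome | exposed) = 77/3920 = 0.019643
p₀ = P(outcome | unexposed) = 14/1606 = 0.0087173
Under exogeneity alone the bounds on PN are max{0,(p₁−p₀)/p₁} ≤ PN ≤ min{1,(1−p₀)/p₁}.
  lower = (p₁ − p₀)/p₁ = 0.010926 / 0.019643 ≈ 0.5562
  upper = min{1, (1 − p₀)/p₁} = 0.99128 / 0.019643 ≈ 50.4653 → capped at 1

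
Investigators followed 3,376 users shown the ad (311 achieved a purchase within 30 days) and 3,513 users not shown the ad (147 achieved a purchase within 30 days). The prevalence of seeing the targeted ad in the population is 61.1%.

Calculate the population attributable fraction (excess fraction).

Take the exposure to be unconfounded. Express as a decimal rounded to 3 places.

p₁ = P(outcome | exposed) = 311/3376 = 0.092121
p₀ = P(outcome | unexposed) = 147/3513 = 0.041845
Overall risk P(Y=1) = π·p₁ + (1−π)·p₀ = 0.611×0.092121 + 0.389×0.041845 = 0.072563.
Under exogeneity, PAF = [P(Y=1) − p₀] / P(Y=1).
PAF = (0.072563 − 0.041845) / 0.072563 ≈ 0.4233

PAF ≈ 0.423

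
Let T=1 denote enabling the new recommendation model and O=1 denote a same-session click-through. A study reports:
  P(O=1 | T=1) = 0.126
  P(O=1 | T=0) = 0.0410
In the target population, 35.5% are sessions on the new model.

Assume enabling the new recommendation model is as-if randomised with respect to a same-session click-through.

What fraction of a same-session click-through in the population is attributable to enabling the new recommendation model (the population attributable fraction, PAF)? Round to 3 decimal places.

PAF ≈ 0.424

Let p₁ = 0.126, p₀ = 0.041.
Overall risk P(Y=1) = π·p₁ + (1−π)·p₀ = 0.355×0.126 + 0.645×0.041 = 0.071175.
Under exogeneity, PAF = [P(Y=1) − p₀] / P(Y=1).
PAF = (0.071175 − 0.041) / 0.071175 ≈ 0.4240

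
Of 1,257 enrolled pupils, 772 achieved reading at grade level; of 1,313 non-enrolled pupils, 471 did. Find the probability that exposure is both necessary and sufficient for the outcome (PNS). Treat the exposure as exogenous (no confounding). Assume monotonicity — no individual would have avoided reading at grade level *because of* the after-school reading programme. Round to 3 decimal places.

p₁ = P(outcome | exposed) = 772/1257 = 0.61416
p₀ = P(outcome | unexposed) = 471/1313 = 0.35872
Under exogeneity and monotonicity, PNS = p₁ − p₀.
PNS = 0.61416 − 0.35872 = 0.25544

PNS ≈ 0.255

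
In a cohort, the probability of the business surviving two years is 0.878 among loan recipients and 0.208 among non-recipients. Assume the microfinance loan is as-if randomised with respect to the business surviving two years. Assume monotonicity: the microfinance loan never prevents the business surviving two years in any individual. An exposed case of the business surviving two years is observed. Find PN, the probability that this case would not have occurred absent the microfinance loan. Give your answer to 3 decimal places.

PN ≈ 0.763

Let p₁ = 0.878, p₀ = 0.208.
Under exogeneity and monotonicity, PN = (p₁ − p₀) / p₁.
PN = (0.878 − 0.208) / 0.878 = 0.67 / 0.878 ≈ 0.7631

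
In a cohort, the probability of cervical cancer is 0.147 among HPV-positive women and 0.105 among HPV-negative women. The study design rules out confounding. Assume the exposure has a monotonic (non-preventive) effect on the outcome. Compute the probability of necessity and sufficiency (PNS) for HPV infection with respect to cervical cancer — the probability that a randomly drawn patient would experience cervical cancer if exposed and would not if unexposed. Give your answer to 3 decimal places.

PNS ≈ 0.042

Let p₁ = 0.147, p₀ = 0.105.
Under exogeneity and monotonicity, PNS = p₁ − p₀.
PNS = 0.147 − 0.105 = 0.042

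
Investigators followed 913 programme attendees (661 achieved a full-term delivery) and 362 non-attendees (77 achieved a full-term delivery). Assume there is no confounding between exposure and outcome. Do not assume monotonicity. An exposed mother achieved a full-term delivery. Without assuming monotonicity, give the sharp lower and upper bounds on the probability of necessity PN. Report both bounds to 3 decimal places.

p₁ = P(outcome | exposed) = 661/913 = 0.72399
p₀ = P(outcome | unexposed) = 77/362 = 0.21271
Under exogeneity alone the bounds on PN are max{0,(p₁−p₀)/p₁} ≤ PN ≤ min{1,(1−p₀)/p₁}.
  lower = (p₁ − p₀)/p₁ = 0.51128 / 0.72399 ≈ 0.7062
  upper = min{1, (1 − p₀)/p₁} = 0.78729 / 0.72399 ≈ 1.0874 → capped at 1

0.706 ≤ PN ≤ 1.000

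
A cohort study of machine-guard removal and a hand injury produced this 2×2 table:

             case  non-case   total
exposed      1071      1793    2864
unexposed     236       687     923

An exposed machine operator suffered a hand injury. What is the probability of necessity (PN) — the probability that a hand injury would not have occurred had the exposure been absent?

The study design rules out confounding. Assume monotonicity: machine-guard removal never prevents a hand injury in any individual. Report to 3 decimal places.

PN ≈ 0.316

p₁ = P(outcome | exposed) = 1071/2864 = 0.37395
p₀ = P(outcome | unexposed) = 236/923 = 0.25569
Under exogeneity and monotonicity, PN = (p₁ − p₀) / p₁.
PN = (0.37395 − 0.25569) / 0.37395 = 0.11826 / 0.37395 ≈ 0.3163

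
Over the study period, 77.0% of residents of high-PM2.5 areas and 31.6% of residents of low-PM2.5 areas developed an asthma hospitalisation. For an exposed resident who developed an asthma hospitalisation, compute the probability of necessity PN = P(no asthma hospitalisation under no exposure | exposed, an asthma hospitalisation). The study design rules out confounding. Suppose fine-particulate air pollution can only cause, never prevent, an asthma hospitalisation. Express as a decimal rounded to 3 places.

p₁ = 0.77, p₀ = 0.316.
Under exogeneity and monotonicity, PN = (p₁ − p₀) / p₁.
PN = (0.77 − 0.316) / 0.77 = 0.454 / 0.77 ≈ 0.5896

PN ≈ 0.590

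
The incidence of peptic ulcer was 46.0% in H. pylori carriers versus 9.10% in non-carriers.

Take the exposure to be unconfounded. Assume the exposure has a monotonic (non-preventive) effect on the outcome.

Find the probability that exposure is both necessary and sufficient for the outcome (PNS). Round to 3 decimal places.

PNS ≈ 0.369

p₁ = 0.46, p₀ = 0.091.
Under exogeneity and monotonicity, PNS = p₁ − p₀.
PNS = 0.46 − 0.091 = 0.369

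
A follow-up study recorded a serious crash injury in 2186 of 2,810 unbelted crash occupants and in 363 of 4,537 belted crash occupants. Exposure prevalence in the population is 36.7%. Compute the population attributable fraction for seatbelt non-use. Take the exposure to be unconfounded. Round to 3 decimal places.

PAF ≈ 0.762

p₁ = P(outcome | exposed) = 2186/2810 = 0.77794
p₀ = P(outcome | unexposed) = 363/4537 = 0.080009
Overall risk P(Y=1) = π·p₁ + (1−π)·p₀ = 0.367×0.77794 + 0.633×0.080009 = 0.33615.
Under exogeneity, PAF = [P(Y=1) − p₀] / P(Y=1).
PAF = (0.33615 − 0.080009) / 0.33615 ≈ 0.7620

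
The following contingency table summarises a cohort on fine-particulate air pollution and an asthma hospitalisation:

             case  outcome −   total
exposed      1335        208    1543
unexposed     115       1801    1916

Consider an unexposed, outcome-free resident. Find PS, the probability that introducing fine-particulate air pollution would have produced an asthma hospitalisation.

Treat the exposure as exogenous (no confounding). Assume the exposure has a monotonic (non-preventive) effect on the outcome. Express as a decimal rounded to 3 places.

p₁ = P(outcome | exposed) = 1335/1543 = 0.8652
p₀ = P(outcome | unexposed) = 115/1916 = 0.060021
Under exogeneity and monotonicity, PS = (p₁ − p₀)/(1 − p₀).
PS = (0.8652 − 0.060021) / 0.93998 ≈ 0.8566

PS ≈ 0.857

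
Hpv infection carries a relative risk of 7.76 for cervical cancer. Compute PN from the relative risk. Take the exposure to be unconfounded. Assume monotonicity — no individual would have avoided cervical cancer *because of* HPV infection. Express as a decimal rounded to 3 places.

Under exogeneity and monotonicity, PN = (RR − 1) / RR = 1 − 1/RR.
PN = (7.76 − 1) / 7.76 = 6.76 / 7.76 ≈ 0.8711

PN ≈ 0.871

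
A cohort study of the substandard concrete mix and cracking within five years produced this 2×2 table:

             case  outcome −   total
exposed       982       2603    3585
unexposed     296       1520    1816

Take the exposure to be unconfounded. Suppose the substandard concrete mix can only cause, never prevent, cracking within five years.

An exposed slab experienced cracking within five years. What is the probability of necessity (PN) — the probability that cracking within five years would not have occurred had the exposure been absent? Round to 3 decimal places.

p₁ = P(outcome | exposed) = 982/3585 = 0.27392
p₀ = P(outcome | unexposed) = 296/1816 = 0.163
Under exogeneity and monotonicity, PN = (p₁ − p₀) / p₁.
PN = (0.27392 − 0.163) / 0.27392 = 0.11092 / 0.27392 ≈ 0.4049

PN ≈ 0.405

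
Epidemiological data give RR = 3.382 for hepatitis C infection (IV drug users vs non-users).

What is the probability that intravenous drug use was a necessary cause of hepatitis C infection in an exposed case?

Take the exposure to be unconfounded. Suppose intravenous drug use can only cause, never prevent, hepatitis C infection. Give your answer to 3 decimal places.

Under exogeneity and monotonicity, PN = (RR − 1) / RR = 1 − 1/RR.
PN = (3.382 − 1) / 3.382 = 2.382 / 3.382 ≈ 0.7043

PN ≈ 0.704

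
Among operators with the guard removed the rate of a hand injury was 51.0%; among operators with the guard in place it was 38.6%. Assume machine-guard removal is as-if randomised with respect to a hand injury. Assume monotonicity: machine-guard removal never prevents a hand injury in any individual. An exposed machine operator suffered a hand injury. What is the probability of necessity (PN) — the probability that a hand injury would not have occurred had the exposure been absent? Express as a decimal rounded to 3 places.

p₁ = 0.51, p₀ = 0.386.
Under exogeneity and monotonicity, PN = (p₁ − p₀) / p₁.
PN = (0.51 − 0.386) / 0.51 = 0.124 / 0.51 ≈ 0.2431

PN ≈ 0.243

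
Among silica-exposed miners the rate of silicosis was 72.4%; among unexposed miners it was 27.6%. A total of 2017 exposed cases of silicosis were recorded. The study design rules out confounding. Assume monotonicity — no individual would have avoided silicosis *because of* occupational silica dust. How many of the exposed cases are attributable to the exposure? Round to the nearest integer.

about 1248 cases

p₁ = 0.724, p₀ = 0.276.
PN = (p₁ − p₀)/p₁ = (0.724 − 0.276) / 0.724 ≈ 0.61878.
Attributable cases ≈ PN × (exposed cases) = 0.61878 × 2017 ≈ 1248.09.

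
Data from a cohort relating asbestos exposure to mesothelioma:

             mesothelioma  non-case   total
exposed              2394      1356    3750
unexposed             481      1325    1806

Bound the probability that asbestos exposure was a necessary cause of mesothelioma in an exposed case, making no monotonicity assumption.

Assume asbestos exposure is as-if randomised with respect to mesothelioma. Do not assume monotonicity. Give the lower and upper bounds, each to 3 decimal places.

0.583 ≤ PN ≤ 1.000

p₁ = P(outcome | exposed) = 2394/3750 = 0.6384
p₀ = P(outcome | unexposed) = 481/1806 = 0.26633
Under exogeneity alone the bounds on PN are max{0,(p₁−p₀)/p₁} ≤ PN ≤ min{1,(1−p₀)/p₁}.
  lower = (p₁ − p₀)/p₁ = 0.37207 / 0.6384 ≈ 0.5828
  upper = min{1, (1 − p₀)/p₁} = 0.73367 / 0.6384 ≈ 1.1492 → capped at 1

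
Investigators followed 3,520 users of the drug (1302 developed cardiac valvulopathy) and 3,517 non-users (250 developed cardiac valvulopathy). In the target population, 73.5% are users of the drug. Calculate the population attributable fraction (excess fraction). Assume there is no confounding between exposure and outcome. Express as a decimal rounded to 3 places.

PAF ≈ 0.755

p₁ = P(outcome | exposed) = 1302/3520 = 0.36989
p₀ = P(outcome | unexposed) = 250/3517 = 0.071083
Overall risk P(Y=1) = π·p₁ + (1−π)·p₀ = 0.735×0.36989 + 0.265×0.071083 = 0.2907.
Under exogeneity, PAF = [P(Y=1) − p₀] / P(Y=1).
PAF = (0.2907 − 0.071083) / 0.2907 ≈ 0.7555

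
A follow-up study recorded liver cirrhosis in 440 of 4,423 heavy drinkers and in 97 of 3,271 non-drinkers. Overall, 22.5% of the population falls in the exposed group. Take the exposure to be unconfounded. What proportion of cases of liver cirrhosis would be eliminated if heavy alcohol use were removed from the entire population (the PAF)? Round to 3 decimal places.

PAF ≈ 0.346

p₁ = P(outcome | exposed) = 440/4423 = 0.09948
p₀ = P(outcome | unexposed) = 97/3271 = 0.029655
Overall risk P(Y=1) = π·p₁ + (1−π)·p₀ = 0.225×0.09948 + 0.775×0.029655 = 0.045365.
Under exogeneity, PAF = [P(Y=1) − p₀] / P(Y=1).
PAF = (0.045365 − 0.029655) / 0.045365 ≈ 0.3463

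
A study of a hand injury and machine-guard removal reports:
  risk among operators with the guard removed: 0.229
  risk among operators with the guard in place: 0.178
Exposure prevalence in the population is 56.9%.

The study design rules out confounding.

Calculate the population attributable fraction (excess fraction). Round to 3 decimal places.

PAF ≈ 0.140

Let p₁ = 0.229, p₀ = 0.178.
Overall risk P(Y=1) = π·p₁ + (1−π)·p₀ = 0.569×0.229 + 0.431×0.178 = 0.20702.
Under exogeneity, PAF = [P(Y=1) − p₀] / P(Y=1).
PAF = (0.20702 − 0.178) / 0.20702 ≈ 0.1402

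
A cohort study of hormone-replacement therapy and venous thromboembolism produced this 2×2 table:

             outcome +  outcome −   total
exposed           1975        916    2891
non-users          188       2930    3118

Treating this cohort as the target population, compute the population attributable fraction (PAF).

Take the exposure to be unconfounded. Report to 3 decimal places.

p₁ = P(outcome | exposed) = 1975/2891 = 0.68315
p₀ = P(outcome | unexposed) = 188/3118 = 0.060295
Exposure prevalence π = 2891/6009 = 0.48111; overall risk P(Y=1) = 0.35996.
Under exogeneity, PAF = [P(Y=1) − p₀]/P(Y=1).
PAF = (0.35996 − 0.060295) / 0.35996 ≈ 0.8325

PAF ≈ 0.832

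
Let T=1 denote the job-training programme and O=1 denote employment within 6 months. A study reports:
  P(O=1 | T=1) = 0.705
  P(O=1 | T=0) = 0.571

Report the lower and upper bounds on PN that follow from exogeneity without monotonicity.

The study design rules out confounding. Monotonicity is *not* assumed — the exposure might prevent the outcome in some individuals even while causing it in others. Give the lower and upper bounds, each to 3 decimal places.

0.190 ≤ PN ≤ 0.609

Let p₁ = 0.705, p₀ = 0.571.
Under exogeneity alone the bounds on PN are max{0,(p₁−p₀)/p₁} ≤ PN ≤ min{1,(1−p₀)/p₁}.
  lower = (p₁ − p₀)/p₁ = 0.134 / 0.705 ≈ 0.1901
  upper = min{1, (1 − p₀)/p₁} = 0.429 / 0.705 ≈ 0.6085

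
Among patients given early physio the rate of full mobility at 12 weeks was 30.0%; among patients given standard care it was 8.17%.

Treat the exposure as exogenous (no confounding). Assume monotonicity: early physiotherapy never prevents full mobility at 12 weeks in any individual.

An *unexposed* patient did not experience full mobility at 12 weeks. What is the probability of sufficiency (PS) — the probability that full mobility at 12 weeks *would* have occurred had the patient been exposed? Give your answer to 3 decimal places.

PS ≈ 0.238

p₁ = 0.3, p₀ = 0.0817.
Under exogeneity and monotonicity, PS = (p₁ − p₀) / (1 − p₀).
PS = (0.3 − 0.0817) / (1 − 0.0817) = 0.2183 / 0.9183 ≈ 0.2377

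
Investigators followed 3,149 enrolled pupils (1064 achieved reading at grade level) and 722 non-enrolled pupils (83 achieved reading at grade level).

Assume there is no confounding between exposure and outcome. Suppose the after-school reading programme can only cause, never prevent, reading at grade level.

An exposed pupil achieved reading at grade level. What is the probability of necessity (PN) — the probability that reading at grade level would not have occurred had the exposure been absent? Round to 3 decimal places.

p₁ = P(outcome | exposed) = 1064/3149 = 0.33789
p₀ = P(outcome | unexposed) = 83/722 = 0.11496
Under exogeneity and monotonicity, PN = (p₁ − p₀) / p₁.
PN = (0.33789 − 0.11496) / 0.33789 = 0.22293 / 0.33789 ≈ 0.6598

PN ≈ 0.660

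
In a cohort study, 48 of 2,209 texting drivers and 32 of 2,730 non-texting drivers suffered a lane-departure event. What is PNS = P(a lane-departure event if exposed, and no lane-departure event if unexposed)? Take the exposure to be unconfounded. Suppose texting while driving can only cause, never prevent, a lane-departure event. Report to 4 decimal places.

p₁ = P(outcome | exposed) = 48/2209 = 0.021729
p₀ = P(outcome | unexposed) = 32/2730 = 0.011722
Under exogeneity and monotonicity, PNS = p₁ − p₀.
PNS = 0.021729 − 0.011722 = 0.010008

PNS ≈ 0.0100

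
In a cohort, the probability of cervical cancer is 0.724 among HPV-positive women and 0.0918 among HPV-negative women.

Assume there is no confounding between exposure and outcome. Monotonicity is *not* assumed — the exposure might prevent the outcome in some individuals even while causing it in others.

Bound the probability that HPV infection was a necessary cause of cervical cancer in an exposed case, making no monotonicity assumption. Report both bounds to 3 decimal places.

0.873 ≤ PN ≤ 1.000

Let p₁ = 0.724, p₀ = 0.0918.
Under exogeneity alone the bounds on PN are max{0,(p₁−p₀)/p₁} ≤ PN ≤ min{1,(1−p₀)/p₁}.
  lower = (p₁ − p₀)/p₁ = 0.6322 / 0.724 ≈ 0.8732
  upper = min{1, (1 − p₀)/p₁} = 0.9082 / 0.724 ≈ 1.2544 → capped at 1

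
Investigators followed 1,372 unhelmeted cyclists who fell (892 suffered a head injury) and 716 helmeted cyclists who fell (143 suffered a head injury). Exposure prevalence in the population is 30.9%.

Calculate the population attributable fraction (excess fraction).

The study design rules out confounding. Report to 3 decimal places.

p₁ = P(outcome | exposed) = 892/1372 = 0.65015
p₀ = P(outcome | unexposed) = 143/716 = 0.19972
Overall risk P(Y=1) = π·p₁ + (1−π)·p₀ = 0.309×0.65015 + 0.691×0.19972 = 0.3389.
Under exogeneity, PAF = [P(Y=1) − p₀] / P(Y=1).
PAF = (0.3389 − 0.19972) / 0.3389 ≈ 0.4107

PAF ≈ 0.411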